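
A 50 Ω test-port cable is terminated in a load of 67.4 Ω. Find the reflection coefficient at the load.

Γ = (Z_L − Z_0)/(Z_L + Z_0) = (67.4 − 50)/(67.4 + 50) = 17.4/117.4

Γ = 0.148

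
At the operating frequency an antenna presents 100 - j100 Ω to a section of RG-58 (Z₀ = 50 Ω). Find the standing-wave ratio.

VSWR ≈ 4.27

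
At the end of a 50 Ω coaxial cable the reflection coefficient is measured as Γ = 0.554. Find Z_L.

Z_L = Z_0·(1 + Γ)/(1 − Γ) = 50·(1.55)/(0.446)

Z_L ≈ 174 Ω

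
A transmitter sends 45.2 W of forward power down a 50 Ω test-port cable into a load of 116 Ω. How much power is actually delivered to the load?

P_delivered ≈ 38.1 W

Γ = (116 − 50)/(116 + 50) = 0.398
|Γ|² = 0.158
P_refl = |Γ|²·P_inc = 7.15 W, P_del = (1 − |Γ|²)·P_inc = 38.1 W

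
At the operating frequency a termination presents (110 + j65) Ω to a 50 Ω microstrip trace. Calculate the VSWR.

Γ = (Z_L − Z_0)/(Z_L + Z_0) = (60 + j65)/(160 + j65)
|Γ| = 88.5/173 = 0.512
VSWR = (1 + |Γ|)/(1 − |Γ|) = 1.51/0.488

VSWR ≈ 3.1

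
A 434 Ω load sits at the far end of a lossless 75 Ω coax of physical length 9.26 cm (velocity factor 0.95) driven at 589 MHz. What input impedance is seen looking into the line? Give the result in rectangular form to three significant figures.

Z_in ≈ 14.8 − j28 Ω

λ = v/f = 0.95·c / 589 MHz = 0.484 m
βl = 2π·l/λ = 2π × 0.191 = 68.9°
tan(βl) = tan(68.9°) = 2.59
Z_in = Z_0·(Z_L + jZ_0·tanβl)/(Z_0 + jZ_L·tanβl)
     = 75·(434 + j194)/(75 + j1120)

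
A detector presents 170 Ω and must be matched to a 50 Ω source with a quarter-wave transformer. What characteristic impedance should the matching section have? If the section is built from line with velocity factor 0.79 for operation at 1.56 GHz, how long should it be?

Z_qwt ≈ 92.2 Ω; length ≈ 3.8 cm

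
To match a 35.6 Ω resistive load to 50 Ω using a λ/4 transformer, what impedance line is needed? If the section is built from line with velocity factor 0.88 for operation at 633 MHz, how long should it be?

Z_qwt ≈ 42.2 Ω; length ≈ 10.4 cm

Z_qwt = √(Z_0·R_L) = √(50 × 35.6) = √1780
λ = 0.88·c/f = 0.417 m, so l = λ/4 = 0.104 m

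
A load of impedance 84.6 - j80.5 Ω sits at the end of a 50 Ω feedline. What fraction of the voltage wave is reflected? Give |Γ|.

Γ = (Z_L − Z_0)/(Z_L + Z_0) = (34.6 − j80.5)/(134.6 − j80.5)
|Γ| = 87.6/157

|Γ| ≈ 0.559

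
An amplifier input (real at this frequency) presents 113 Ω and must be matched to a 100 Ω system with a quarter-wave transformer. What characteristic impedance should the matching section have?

Z_qwt ≈ 106 Ω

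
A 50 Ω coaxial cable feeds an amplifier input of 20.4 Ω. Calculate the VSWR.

VSWR ≈ 2.45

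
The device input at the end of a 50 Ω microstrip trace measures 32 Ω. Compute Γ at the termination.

Γ = (Z_L − Z_0)/(Z_L + Z_0) = (32 − 50)/(32 + 50) = -18/82

Γ = -0.22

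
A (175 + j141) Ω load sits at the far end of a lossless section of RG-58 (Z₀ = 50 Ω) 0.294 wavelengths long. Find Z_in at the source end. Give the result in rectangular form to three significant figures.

βl = 2π × 0.294 = 106°
tan(βl) = tan(106°) = -3.52
Z_in = Z_0·(Z_L + jZ_0·tanβl)/(Z_0 + jZ_L·tanβl)
     = 50·(175 − j35.2)/(547 − j617)

Z_in ≈ 8.64 + j6.52 Ω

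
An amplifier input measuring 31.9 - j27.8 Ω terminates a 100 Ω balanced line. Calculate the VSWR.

Γ = (Z_L − Z_0)/(Z_L + Z_0) = (-68.1 − j27.8)/(131.9 − j27.8)
|Γ| = 73.6/135 = 0.546
VSWR = (1 + |Γ|)/(1 − |Γ|) = 1.55/0.454

VSWR ≈ 3.4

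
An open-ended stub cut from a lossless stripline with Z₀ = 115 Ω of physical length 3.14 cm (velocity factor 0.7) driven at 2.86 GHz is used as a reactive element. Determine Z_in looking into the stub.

λ = v/f = 0.7·c / 2.86 GHz = 0.0734 m
βl = 2π·l/λ = 2π × 0.428 = 154°
tan(βl) = -0.489
For an open-ended stub, Z_in = −jZ_0·cot(βl) = −jZ_0/tan(βl)

Z_in ≈ +j235 Ω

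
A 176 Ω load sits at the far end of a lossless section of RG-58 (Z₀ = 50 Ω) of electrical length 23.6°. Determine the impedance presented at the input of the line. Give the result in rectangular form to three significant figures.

Z_in ≈ 62.3 − j73.9 Ω

tan(βl) = tan(23.6°) = 0.437
Z_in = Z_0·(Z_L + jZ_0·tanβl)/(Z_0 + jZ_L·tanβl)
     = 50·(176 + j21.8)/(50 + j76.9)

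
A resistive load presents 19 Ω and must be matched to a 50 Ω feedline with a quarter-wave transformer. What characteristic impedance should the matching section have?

Z_qwt ≈ 30.8 Ω

Z_qwt = √(Z_0·R_L) = √(50 × 19) = √950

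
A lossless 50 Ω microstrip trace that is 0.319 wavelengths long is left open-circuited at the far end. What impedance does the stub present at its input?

Z_in ≈ +j23.1 Ω

βl = 2π × 0.319 = 115°
tan(βl) = -2.16
For an open-circuited stub, Z_in = −jZ_0·cot(βl) = −jZ_0/tan(βl)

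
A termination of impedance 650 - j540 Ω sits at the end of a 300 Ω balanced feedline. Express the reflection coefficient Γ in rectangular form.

Γ ≈ 0.523 − j0.271

Γ = (Z_L − Z_0)/(Z_L + Z_0) = (350 − j540)/(950 − j540)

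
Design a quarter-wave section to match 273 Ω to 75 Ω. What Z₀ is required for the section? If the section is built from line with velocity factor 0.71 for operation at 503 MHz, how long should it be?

Z_qwt = √(Z_0·R_L) = √(75 × 273) = √20480
λ = 0.71·c/f = 0.423 m, so l = λ/4 = 0.106 m

Z_qwt ≈ 143 Ω; length ≈ 10.6 cm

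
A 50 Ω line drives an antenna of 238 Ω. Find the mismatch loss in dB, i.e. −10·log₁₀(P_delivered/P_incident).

Γ = (238 − 50)/(238 + 50) = 0.653
|Γ|² = 0.426, so P_del/P_inc = 1 − |Γ|² = 0.574
ML = −10·log₁₀(1 − |Γ|²)

mismatch loss ≈ 2.41 dB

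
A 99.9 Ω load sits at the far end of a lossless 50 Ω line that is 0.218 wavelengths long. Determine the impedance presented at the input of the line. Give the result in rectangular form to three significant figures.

βl = 2π × 0.218 = 78.5°
tan(βl) = tan(78.5°) = 4.91
Z_in = Z_0·(Z_L + jZ_0·tanβl)/(Z_0 + jZ_L·tanβl)
     = 50·(99.9 + j245)/(50 + j490)

Z_in ≈ 25.8 − j7.56 Ω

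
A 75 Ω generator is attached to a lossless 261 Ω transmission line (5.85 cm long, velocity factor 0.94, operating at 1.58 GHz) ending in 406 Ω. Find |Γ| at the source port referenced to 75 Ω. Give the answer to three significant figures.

λ = v/f = 0.94·c / 1.58 GHz = 0.178 m
βl = 2π·l/λ = 2π × 0.328 = 118°
tan(βl) = -1.88
Z_in = Z_0·(Z_L + jZ_0·tanβl)/(Z_0 + jZ_L·tanβl) = 193 + j72.9 Ω
Γ_s = (Z_in − Z_s)/(Z_in + Z_s) = (118 + j72.9)/(268 + j72.9), |Γ_s| = 0.499

|Γ| ≈ 0.499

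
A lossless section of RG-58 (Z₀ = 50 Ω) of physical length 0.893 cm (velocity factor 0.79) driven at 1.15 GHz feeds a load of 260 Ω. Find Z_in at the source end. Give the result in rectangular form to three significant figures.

λ = v/f = 0.79·c / 1.15 GHz = 0.206 m
βl = 2π·l/λ = 2π × 0.0433 = 15.6°
tan(βl) = tan(15.6°) = 0.279
Z_in = Z_0·(Z_L + jZ_0·tanβl)/(Z_0 + jZ_L·tanβl)
     = 50·(260 + j14)/(50 + j72.6)

Z_in ≈ 90.2 − j117 Ω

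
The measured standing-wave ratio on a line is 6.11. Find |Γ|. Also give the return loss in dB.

|Γ| ≈ 0.719; return loss ≈ 2.87 dB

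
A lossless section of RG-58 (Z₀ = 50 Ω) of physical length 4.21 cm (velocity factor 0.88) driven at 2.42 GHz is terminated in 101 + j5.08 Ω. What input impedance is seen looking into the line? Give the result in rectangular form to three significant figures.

Z_in ≈ 41.5 + j31.7 Ω

λ = v/f = 0.88·c / 2.42 GHz = 0.109 m
βl = 2π·l/λ = 2π × 0.386 = 139°
tan(βl) = tan(139°) = -0.871
Z_in = Z_0·(Z_L + jZ_0·tanβl)/(Z_0 + jZ_L·tanβl)
     = 50·(101 − j38.5)/(54.4 − j88)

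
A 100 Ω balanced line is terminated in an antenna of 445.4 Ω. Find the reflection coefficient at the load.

Γ = 0.633

Γ = (Z_L − Z_0)/(Z_L + Z_0) = (445.4 − 100)/(445.4 + 100) = 345.4/545.4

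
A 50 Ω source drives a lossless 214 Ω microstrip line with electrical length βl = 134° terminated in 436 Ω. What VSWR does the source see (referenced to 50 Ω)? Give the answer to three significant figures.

VSWR ≈ 5.41

tan(βl) = -1.04
Z_in = Z_0·(Z_L + jZ_0·tanβl)/(Z_0 + jZ_L·tanβl) = 166 + j128 Ω
Γ_s = (Z_in − Z_s)/(Z_in + Z_s) = (116 + j128)/(216 + j128), |Γ_s| = 0.688
VSWR = (1 + |Γ_s|)/(1 − |Γ_s|)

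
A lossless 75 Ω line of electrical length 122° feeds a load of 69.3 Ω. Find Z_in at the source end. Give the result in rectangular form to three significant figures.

tan(βl) = tan(122°) = -1.6
Z_in = Z_0·(Z_L + jZ_0·tanβl)/(Z_0 + jZ_L·tanβl)
     = 75·(69.3 − j120)/(75 − j111)

Z_in ≈ 77.4 − j5.51 Ω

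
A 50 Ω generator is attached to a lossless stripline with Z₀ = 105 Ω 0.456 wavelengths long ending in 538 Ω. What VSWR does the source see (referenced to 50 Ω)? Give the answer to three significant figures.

βl = 2π × 0.456 = 164°
tan(βl) = -0.284
Z_in = Z_0·(Z_L + jZ_0·tanβl)/(Z_0 + jZ_L·tanβl) = 187 + j242 Ω
Γ_s = (Z_in − Z_s)/(Z_in + Z_s) = (137 + j242)/(237 + j242), |Γ_s| = 0.821
VSWR = (1 + |Γ_s|)/(1 − |Γ_s|)

VSWR ≈ 10.2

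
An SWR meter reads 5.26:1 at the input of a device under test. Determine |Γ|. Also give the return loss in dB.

|Γ| ≈ 0.681; return loss ≈ 3.34 dB

|Γ| = (S − 1)/(S + 1) = (5.26 − 1)/(5.26 + 1) = 4.26/6.26
RL = −20·log₁₀|Γ| = −20·log₁₀(0.681)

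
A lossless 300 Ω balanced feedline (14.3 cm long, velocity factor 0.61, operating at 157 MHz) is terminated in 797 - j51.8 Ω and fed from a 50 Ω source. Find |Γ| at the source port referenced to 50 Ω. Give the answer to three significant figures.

λ = v/f = 0.61·c / 157 MHz = 1.17 m
βl = 2π·l/λ = 2π × 0.123 = 44.2°
tan(βl) = 0.971
Z_in = Z_0·(Z_L + jZ_0·tanβl)/(Z_0 + jZ_L·tanβl) = 193 − j221 Ω
Γ_s = (Z_in − Z_s)/(Z_in + Z_s) = (143 − j221)/(243 − j221), |Γ_s| = 0.802

|Γ| ≈ 0.802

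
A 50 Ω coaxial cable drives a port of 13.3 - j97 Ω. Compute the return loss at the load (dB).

RL ≈ 0.96 dB

Γ = (-36.7 − j97)/(63.3 − j97), |Γ| = 0.895
RL = −20·log₁₀|Γ| = −20·log₁₀(0.895)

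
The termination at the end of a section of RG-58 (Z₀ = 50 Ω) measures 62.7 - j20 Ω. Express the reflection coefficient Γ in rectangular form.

Γ ≈ 0.14 − j0.153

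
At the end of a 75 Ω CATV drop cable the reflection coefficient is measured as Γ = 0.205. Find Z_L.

Z_L ≈ 114 Ω

Z_L = Z_0·(1 + Γ)/(1 − Γ) = 75·(1.21)/(0.795)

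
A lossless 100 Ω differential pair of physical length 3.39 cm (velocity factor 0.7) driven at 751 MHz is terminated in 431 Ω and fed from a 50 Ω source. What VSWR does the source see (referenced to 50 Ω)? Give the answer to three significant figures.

λ = v/f = 0.7·c / 751 MHz = 0.28 m
βl = 2π·l/λ = 2π × 0.121 = 43.6°
tan(βl) = 0.954
Z_in = Z_0·(Z_L + jZ_0·tanβl)/(Z_0 + jZ_L·tanβl) = 46 − j93.7 Ω
Γ_s = (Z_in − Z_s)/(Z_in + Z_s) = (-4.01 − j93.7)/(96 − j93.7), |Γ_s| = 0.699
VSWR = (1 + |Γ_s|)/(1 − |Γ_s|)

VSWR ≈ 5.65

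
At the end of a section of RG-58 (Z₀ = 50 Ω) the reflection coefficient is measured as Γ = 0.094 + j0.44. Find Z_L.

Z_L = Z_0·(1 + Γ)/(1 − Γ) = 50·(1.09 + j0.44)/(0.906 − j0.44)

Z_L ≈ 39.3 + j43.4 Ω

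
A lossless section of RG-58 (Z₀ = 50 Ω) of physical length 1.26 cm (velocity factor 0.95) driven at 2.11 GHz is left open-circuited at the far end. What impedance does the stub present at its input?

λ = v/f = 0.95·c / 2.11 GHz = 0.135 m
βl = 2π·l/λ = 2π × 0.0933 = 33.6°
tan(βl) = 0.664
For an open-circuited stub, Z_in = −jZ_0·cot(βl) = −jZ_0/tan(βl)

Z_in ≈ −j75.3 Ω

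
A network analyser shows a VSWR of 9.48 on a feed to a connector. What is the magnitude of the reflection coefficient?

|Γ| ≈ 0.809

|Γ| = (S − 1)/(S + 1) = (9.48 − 1)/(9.48 + 1) = 8.48/10.5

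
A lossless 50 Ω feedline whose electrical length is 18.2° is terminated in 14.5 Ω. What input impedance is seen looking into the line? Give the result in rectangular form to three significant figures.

Z_in ≈ 15.9 + j14.9 Ω

tan(βl) = tan(18.2°) = 0.329
Z_in = Z_0·(Z_L + jZ_0·tanβl)/(Z_0 + jZ_L·tanβl)
     = 50·(14.5 + j16.4)/(50 + j4.77)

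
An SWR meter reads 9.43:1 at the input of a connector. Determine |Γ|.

|Γ| ≈ 0.808

|Γ| = (S − 1)/(S + 1) = (9.43 − 1)/(9.43 + 1) = 8.43/10.4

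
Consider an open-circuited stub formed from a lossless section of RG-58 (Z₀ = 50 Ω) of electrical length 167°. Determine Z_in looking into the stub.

Z_in ≈ +j217 Ω

tan(βl) = -0.231
For an open-circuited stub, Z_in = −jZ_0·cot(βl) = −jZ_0/tan(βl)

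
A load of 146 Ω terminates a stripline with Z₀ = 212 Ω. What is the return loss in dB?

Γ = (146 − 212)/(146 + 212) = -0.184
RL = −20·log₁₀|Γ| = −20·log₁₀(0.184)

RL ≈ 14.7 dB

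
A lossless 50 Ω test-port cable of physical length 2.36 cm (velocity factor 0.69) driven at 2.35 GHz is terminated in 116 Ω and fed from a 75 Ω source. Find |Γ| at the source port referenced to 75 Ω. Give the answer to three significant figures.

λ = v/f = 0.69·c / 2.35 GHz = 0.0881 m
βl = 2π·l/λ = 2π × 0.268 = 96.5°
tan(βl) = -8.84
Z_in = Z_0·(Z_L + jZ_0·tanβl)/(Z_0 + jZ_L·tanβl) = 21.8 + j4.59 Ω
Γ_s = (Z_in − Z_s)/(Z_in + Z_s) = (-53.2 + j4.59)/(96.8 + j4.59), |Γ_s| = 0.551

|Γ| ≈ 0.551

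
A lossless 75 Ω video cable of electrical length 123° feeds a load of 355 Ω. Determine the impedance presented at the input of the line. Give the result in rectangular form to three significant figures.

tan(βl) = tan(123°) = -1.54
Z_in = Z_0·(Z_L + jZ_0·tanβl)/(Z_0 + jZ_L·tanβl)
     = 75·(355 − j115)/(75 − j547)

Z_in ≈ 22.1 + j45.7 Ω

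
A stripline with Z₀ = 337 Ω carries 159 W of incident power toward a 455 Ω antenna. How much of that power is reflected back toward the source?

Γ = (455 − 337)/(455 + 337) = 0.149
|Γ|² = 0.0222
P_refl = |Γ|²·P_inc = 3.53 W, P_del = (1 − |Γ|²)·P_inc = 155 W

P_reflected ≈ 3.53 W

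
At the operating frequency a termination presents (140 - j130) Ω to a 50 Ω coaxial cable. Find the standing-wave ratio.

Γ = (Z_L − Z_0)/(Z_L + Z_0) = (90 − j130)/(190 − j130)
|Γ| = 158/230 = 0.687
VSWR = (1 + |Γ|)/(1 − |Γ|) = 1.69/0.313

VSWR ≈ 5.39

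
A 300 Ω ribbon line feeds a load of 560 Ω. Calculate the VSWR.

For a purely resistive load, VSWR = R_L/Z_0 or Z_0/R_L (whichever > 1) = 560/300

VSWR ≈ 1.87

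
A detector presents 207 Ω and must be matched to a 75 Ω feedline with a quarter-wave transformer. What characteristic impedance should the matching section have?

Z_qwt ≈ 125 Ω

Z_qwt = √(Z_0·R_L) = √(75 × 207) = √15520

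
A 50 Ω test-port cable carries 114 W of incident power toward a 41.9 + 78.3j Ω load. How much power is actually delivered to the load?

|Γ| = |(-8.1 + j78.3)/(91.9 + j78.3)| = 0.652
|Γ|² = 0.425
P_refl = |Γ|²·P_inc = 48.5 W, P_del = (1 − |Γ|²)·P_inc = 65.5 W

P_delivered ≈ 65.5 W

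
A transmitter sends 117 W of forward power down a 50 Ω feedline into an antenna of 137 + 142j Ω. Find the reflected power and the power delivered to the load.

|Γ| = |(87 + j142)/(187 + j142)| = 0.709
|Γ|² = 0.503
P_refl = |Γ|²·P_inc = 58.9 W, P_del = (1 − |Γ|²)·P_inc = 58.1 W

P_reflected ≈ 58.9 W; P_delivered ≈ 58.1 W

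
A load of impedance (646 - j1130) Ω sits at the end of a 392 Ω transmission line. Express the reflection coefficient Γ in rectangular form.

Γ ≈ 0.654 − j0.376

Γ = (Z_L − Z_0)/(Z_L + Z_0) = (254 − j1130)/(1038 − j1130)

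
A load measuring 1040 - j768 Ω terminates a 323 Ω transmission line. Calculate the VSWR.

VSWR ≈ 5.09

Γ = (Z_L − Z_0)/(Z_L + Z_0) = (717 − j768)/(1363 − j768)
|Γ| = 1050/1560 = 0.672
VSWR = (1 + |Γ|)/(1 − |Γ|) = 1.67/0.328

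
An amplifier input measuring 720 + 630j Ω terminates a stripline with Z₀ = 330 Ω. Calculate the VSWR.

Γ = (Z_L − Z_0)/(Z_L + Z_0) = (390 + j630)/(1050 + j630)
|Γ| = 741/1220 = 0.605
VSWR = (1 + |Γ|)/(1 − |Γ|) = 1.61/0.395

VSWR ≈ 4.06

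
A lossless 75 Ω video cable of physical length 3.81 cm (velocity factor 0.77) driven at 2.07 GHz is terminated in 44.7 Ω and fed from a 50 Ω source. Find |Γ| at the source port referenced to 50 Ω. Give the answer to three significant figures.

λ = v/f = 0.77·c / 2.07 GHz = 0.112 m
βl = 2π·l/λ = 2π × 0.341 = 123°
tan(βl) = -1.55
Z_in = Z_0·(Z_L + jZ_0·tanβl)/(Z_0 + jZ_L·tanβl) = 81.9 − j40.4 Ω
Γ_s = (Z_in − Z_s)/(Z_in + Z_s) = (31.9 − j40.4)/(132 − j40.4), |Γ_s| = 0.373

|Γ| ≈ 0.373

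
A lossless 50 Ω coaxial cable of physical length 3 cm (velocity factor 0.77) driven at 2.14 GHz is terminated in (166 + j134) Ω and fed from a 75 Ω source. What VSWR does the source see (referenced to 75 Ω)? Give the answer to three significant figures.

λ = v/f = 0.77·c / 2.14 GHz = 0.108 m
βl = 2π·l/λ = 2π × 0.278 = 100°
tan(βl) = -5.64
Z_in = Z_0·(Z_L + jZ_0·tanβl)/(Z_0 + jZ_L·tanβl) = 8.92 + j1.18 Ω
Γ_s = (Z_in − Z_s)/(Z_in + Z_s) = (-66.1 + j1.18)/(83.9 + j1.18), |Γ_s| = 0.787
VSWR = (1 + |Γ_s|)/(1 − |Γ_s|)

VSWR ≈ 8.41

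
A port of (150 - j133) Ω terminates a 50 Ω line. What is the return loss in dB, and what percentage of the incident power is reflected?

Γ = (100 − j133)/(200 − j133), |Γ| = 0.693
RL = −20·log₁₀(0.693) = 3.19 dB
P_refl/P_inc = |Γ|² = 0.48

RL ≈ 3.19 dB; 48% of incident power reflected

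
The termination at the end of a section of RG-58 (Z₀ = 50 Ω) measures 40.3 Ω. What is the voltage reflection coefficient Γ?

Γ = (Z_L − Z_0)/(Z_L + Z_0) = (40.3 − 50)/(40.3 + 50) = -9.7/90.3

Γ = -0.107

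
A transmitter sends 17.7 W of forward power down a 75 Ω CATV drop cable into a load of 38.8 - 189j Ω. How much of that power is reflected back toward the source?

P_reflected ≈ 13.5 W

|Γ| = |(-36.2 − j189)/(113.8 − j189)| = 0.872
|Γ|² = 0.761
P_refl = |Γ|²·P_inc = 13.5 W, P_del = (1 − |Γ|²)·P_inc = 4.23 W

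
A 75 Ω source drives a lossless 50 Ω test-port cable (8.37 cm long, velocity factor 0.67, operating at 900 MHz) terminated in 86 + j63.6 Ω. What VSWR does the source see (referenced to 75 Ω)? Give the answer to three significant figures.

λ = v/f = 0.67·c / 900 MHz = 0.223 m
βl = 2π·l/λ = 2π × 0.375 = 135°
tan(βl) = -1
Z_in = Z_0·(Z_L + jZ_0·tanβl)/(Z_0 + jZ_L·tanβl) = 21.2 + j21.9 Ω
Γ_s = (Z_in − Z_s)/(Z_in + Z_s) = (-53.8 + j21.9)/(96.2 + j21.9), |Γ_s| = 0.59
VSWR = (1 + |Γ_s|)/(1 − |Γ_s|)

VSWR ≈ 3.87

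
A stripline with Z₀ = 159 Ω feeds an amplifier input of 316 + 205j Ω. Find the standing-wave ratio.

VSWR ≈ 2.99

Γ = (Z_L − Z_0)/(Z_L + Z_0) = (157 + j205)/(475 + j205)
|Γ| = 258/517 = 0.499
VSWR = (1 + |Γ|)/(1 − |Γ|) = 1.5/0.501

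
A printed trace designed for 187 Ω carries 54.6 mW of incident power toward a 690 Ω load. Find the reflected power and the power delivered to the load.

P_reflected ≈ 18 mW; P_delivered ≈ 36.6 mW

Γ = (690 − 187)/(690 + 187) = 0.574
|Γ|² = 0.329
P_refl = |Γ|²·P_inc = 18 mW, P_del = (1 − |Γ|²)·P_inc = 36.6 mW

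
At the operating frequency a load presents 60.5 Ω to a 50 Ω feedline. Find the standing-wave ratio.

VSWR ≈ 1.21

Γ = (60.5 − 50)/(60.5 + 50) = 0.095
VSWR = (1 + 0.095)/(1 − 0.095)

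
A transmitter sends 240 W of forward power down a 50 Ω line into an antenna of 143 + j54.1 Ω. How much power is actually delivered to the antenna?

P_delivered ≈ 171 W

|Γ| = |(93 + j54.1)/(193 + j54.1)| = 0.537
|Γ|² = 0.288
P_refl = |Γ|²·P_inc = 69.2 W, P_del = (1 − |Γ|²)·P_inc = 171 W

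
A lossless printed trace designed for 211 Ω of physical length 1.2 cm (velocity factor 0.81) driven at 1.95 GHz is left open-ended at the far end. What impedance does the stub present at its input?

Z_in ≈ −j305 Ω

λ = v/f = 0.81·c / 1.95 GHz = 0.125 m
βl = 2π·l/λ = 2π × 0.0963 = 34.7°
tan(βl) = 0.692
For an open-ended stub, Z_in = −jZ_0·cot(βl) = −jZ_0/tan(βl)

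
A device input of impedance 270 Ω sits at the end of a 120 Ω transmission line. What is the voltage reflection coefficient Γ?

Γ = (Z_L − Z_0)/(Z_L + Z_0) = (270 − 120)/(270 + 120) = 150/390

Γ = 0.385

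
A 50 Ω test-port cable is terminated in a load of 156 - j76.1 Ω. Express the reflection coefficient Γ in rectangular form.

Γ ≈ 0.573 − j0.158

Γ = (Z_L − Z_0)/(Z_L + Z_0) = (106 − j76.1)/(206 − j76.1)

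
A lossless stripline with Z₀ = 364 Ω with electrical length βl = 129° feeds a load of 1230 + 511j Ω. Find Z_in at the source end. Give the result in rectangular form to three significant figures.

Z_in ≈ 125 + j213 Ω

tan(βl) = tan(129°) = -1.23
Z_in = Z_0·(Z_L + jZ_0·tanβl)/(Z_0 + jZ_L·tanβl)
     = 364·(1230 + j61.5)/(995 − j1520)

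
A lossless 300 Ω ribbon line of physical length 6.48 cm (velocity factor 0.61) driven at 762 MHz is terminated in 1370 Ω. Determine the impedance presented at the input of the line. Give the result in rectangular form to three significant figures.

λ = v/f = 0.61·c / 762 MHz = 0.24 m
βl = 2π·l/λ = 2π × 0.27 = 97.1°
tan(βl) = tan(97.1°) = -7.99
Z_in = Z_0·(Z_L + jZ_0·tanβl)/(Z_0 + jZ_L·tanβl)
     = 300·(1370 − j2400)/(300 − j10900)

Z_in ≈ 66.7 + j35.7 Ω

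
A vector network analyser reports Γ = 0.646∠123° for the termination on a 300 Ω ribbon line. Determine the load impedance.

Z_L ≈ 82.4 + j153 Ω

Z_L = Z_0·(1 + Γ)/(1 − Γ) = 300·(0.648 + j0.542)/(1.35 − j0.542)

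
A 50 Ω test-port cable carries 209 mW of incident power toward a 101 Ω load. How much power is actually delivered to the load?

Γ = (101 − 50)/(101 + 50) = 0.338
|Γ|² = 0.114
P_refl = |Γ|²·P_inc = 23.8 mW, P_del = (1 − |Γ|²)·P_inc = 185 mW

P_delivered ≈ 185 mW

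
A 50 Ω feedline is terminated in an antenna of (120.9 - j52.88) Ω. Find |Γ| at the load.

|Γ| ≈ 0.494

Γ = (Z_L − Z_0)/(Z_L + Z_0) = (70.9 − j52.88)/(170.9 − j52.88)
|Γ| = 88.4/179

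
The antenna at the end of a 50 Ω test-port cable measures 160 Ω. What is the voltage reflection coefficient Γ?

Γ = 0.524

Γ = (Z_L − Z_0)/(Z_L + Z_0) = (160 − 50)/(160 + 50) = 110/210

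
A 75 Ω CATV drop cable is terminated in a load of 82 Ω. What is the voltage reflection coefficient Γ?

Γ = 0.0446

Γ = (Z_L − Z_0)/(Z_L + Z_0) = (82 − 75)/(82 + 75) = 7/157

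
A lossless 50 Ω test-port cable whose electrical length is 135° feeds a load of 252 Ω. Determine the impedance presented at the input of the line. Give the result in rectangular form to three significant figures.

tan(βl) = tan(135°) = -1
Z_in = Z_0·(Z_L + jZ_0·tanβl)/(Z_0 + jZ_L·tanβl)
     = 50·(252 − j50)/(50 − j252)

Z_in ≈ 19.1 + j46.2 Ω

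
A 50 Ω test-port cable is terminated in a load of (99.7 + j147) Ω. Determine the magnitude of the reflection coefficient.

|Γ| ≈ 0.74

Γ = (Z_L − Z_0)/(Z_L + Z_0) = (49.7 + j147)/(149.7 + j147)
|Γ| = 155/210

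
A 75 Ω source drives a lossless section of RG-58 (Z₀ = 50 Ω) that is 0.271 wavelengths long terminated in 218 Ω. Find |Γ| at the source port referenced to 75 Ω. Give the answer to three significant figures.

|Γ| ≈ 0.733

βl = 2π × 0.271 = 97.6°
tan(βl) = -7.53
Z_in = Z_0·(Z_L + jZ_0·tanβl)/(Z_0 + jZ_L·tanβl) = 11.7 + j6.28 Ω
Γ_s = (Z_in − Z_s)/(Z_in + Z_s) = (-63.3 + j6.28)/(86.7 + j6.28), |Γ_s| = 0.733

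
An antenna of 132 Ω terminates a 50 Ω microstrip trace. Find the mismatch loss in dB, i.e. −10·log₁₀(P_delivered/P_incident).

Γ = (132 − 50)/(132 + 50) = 0.451
|Γ|² = 0.203, so P_del/P_inc = 1 − |Γ|² = 0.797
ML = −10·log₁₀(1 − |Γ|²)

mismatch loss ≈ 0.985 dB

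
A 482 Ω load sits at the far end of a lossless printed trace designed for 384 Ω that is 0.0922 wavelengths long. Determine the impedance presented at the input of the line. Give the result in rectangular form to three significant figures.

βl = 2π × 0.0922 = 33.2°
tan(βl) = tan(33.2°) = 0.654
Z_in = Z_0·(Z_L + jZ_0·tanβl)/(Z_0 + jZ_L·tanβl)
     = 384·(482 + j251)/(384 + j315)

Z_in ≈ 411 − j86.4 Ω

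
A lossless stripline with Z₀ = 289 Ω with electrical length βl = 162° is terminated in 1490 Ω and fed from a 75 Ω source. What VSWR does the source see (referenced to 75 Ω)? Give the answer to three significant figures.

VSWR ≈ 18.2

tan(βl) = -0.325
Z_in = Z_0·(Z_L + jZ_0·tanβl)/(Z_0 + jZ_L·tanβl) = 433 + j631 Ω
Γ_s = (Z_in − Z_s)/(Z_in + Z_s) = (358 + j631)/(508 + j631), |Γ_s| = 0.896
VSWR = (1 + |Γ_s|)/(1 − |Γ_s|)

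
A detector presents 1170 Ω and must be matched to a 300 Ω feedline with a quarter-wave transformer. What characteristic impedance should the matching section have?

Z_qwt ≈ 592 Ω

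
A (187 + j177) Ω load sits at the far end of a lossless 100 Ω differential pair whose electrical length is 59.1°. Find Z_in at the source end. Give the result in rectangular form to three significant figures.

Z_in ≈ 52.2 − j92.5 Ω

tan(βl) = tan(59.1°) = 1.67
Z_in = Z_0·(Z_L + jZ_0·tanβl)/(Z_0 + jZ_L·tanβl)
     = 100·(187 + j344)/(-196 + j312)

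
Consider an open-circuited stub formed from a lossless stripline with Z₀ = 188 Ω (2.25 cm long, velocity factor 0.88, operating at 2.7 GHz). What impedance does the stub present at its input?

λ = v/f = 0.88·c / 2.7 GHz = 0.0978 m
βl = 2π·l/λ = 2π × 0.23 = 82.8°
tan(βl) = 7.96
For an open-circuited stub, Z_in = −jZ_0·cot(βl) = −jZ_0/tan(βl)

Z_in ≈ −j23.6 Ω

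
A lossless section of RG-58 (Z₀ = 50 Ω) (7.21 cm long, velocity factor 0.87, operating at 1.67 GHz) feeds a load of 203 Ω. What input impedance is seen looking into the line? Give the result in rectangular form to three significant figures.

Z_in ≈ 107 + j95.3 Ω

λ = v/f = 0.87·c / 1.67 GHz = 0.156 m
βl = 2π·l/λ = 2π × 0.461 = 166°
tan(βl) = tan(166°) = -0.248
Z_in = Z_0·(Z_L + jZ_0·tanβl)/(Z_0 + jZ_L·tanβl)
     = 50·(203 − j12.4)/(50 − j50.3)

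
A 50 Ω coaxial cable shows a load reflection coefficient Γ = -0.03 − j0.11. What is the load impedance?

Z_L = Z_0·(1 + Γ)/(1 − Γ) = 50·(0.97 − j0.11)/(1.03 + j0.11)

Z_L ≈ 46 − j10.3 Ω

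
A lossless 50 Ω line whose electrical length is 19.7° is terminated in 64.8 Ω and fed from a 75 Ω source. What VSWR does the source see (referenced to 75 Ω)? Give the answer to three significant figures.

tan(βl) = 0.358
Z_in = Z_0·(Z_L + jZ_0·tanβl)/(Z_0 + jZ_L·tanβl) = 60.2 − j10 Ω
Γ_s = (Z_in − Z_s)/(Z_in + Z_s) = (-14.8 − j10)/(135 − j10), |Γ_s| = 0.132
VSWR = (1 + |Γ_s|)/(1 − |Γ_s|)

VSWR ≈ 1.3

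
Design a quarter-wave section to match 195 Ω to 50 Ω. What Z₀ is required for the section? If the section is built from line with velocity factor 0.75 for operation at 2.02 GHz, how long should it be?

Z_qwt ≈ 98.7 Ω; length ≈ 2.78 cm

Z_qwt = √(Z_0·R_L) = √(50 × 195) = √9750
λ = 0.75·c/f = 0.111 m, so l = λ/4 = 0.0278 m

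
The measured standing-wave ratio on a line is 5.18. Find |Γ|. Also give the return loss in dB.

|Γ| = (S − 1)/(S + 1) = (5.18 − 1)/(5.18 + 1) = 4.18/6.18
RL = −20·log₁₀|Γ| = −20·log₁₀(0.676)

|Γ| ≈ 0.676; return loss ≈ 3.4 dB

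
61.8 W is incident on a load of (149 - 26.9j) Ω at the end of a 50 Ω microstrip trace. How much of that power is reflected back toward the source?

|Γ| = |(99 − j26.9)/(199 − j26.9)| = 0.511
|Γ|² = 0.261
P_refl = |Γ|²·P_inc = 16.1 W, P_del = (1 − |Γ|²)·P_inc = 45.7 W

P_reflected ≈ 16.1 W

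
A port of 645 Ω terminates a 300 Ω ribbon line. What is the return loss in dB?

Γ = (645 − 300)/(645 + 300) = 0.365
RL = −20·log₁₀|Γ| = −20·log₁₀(0.365)

RL ≈ 8.75 dB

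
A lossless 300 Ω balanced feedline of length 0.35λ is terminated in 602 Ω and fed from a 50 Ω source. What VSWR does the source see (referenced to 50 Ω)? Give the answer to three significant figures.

VSWR ≈ 6.2

βl = 2π × 0.35 = 126°
tan(βl) = -1.38
Z_in = Z_0·(Z_L + jZ_0·tanβl)/(Z_0 + jZ_L·tanβl) = 202 + j145 Ω
Γ_s = (Z_in − Z_s)/(Z_in + Z_s) = (152 + j145)/(252 + j145), |Γ_s| = 0.722
VSWR = (1 + |Γ_s|)/(1 − |Γ_s|)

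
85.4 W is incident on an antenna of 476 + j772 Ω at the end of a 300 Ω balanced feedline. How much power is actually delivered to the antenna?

|Γ| = |(176 + j772)/(776 + j772)| = 0.723
|Γ|² = 0.523
P_refl = |Γ|²·P_inc = 44.7 W, P_del = (1 − |Γ|²)·P_inc = 40.7 W

P_delivered ≈ 40.7 W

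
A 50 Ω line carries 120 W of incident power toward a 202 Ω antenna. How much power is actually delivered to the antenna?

P_delivered ≈ 76.3 W

Γ = (202 − 50)/(202 + 50) = 0.603
|Γ|² = 0.364
P_refl = |Γ|²·P_inc = 43.7 W, P_del = (1 − |Γ|²)·P_inc = 76.3 W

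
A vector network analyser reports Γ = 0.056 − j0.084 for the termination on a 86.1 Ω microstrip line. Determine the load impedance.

Z_L = Z_0·(1 + Γ)/(1 − Γ) = 86.1·(1.06 − j0.084)/(0.944 + j0.084)

Z_L ≈ 94.9 − j16.1 Ω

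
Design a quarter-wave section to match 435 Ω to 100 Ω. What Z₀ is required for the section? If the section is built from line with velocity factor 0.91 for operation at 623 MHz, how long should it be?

Z_qwt ≈ 209 Ω; length ≈ 11 cm

Z_qwt = √(Z_0·R_L) = √(100 × 435) = √43500
λ = 0.91·c/f = 0.438 m, so l = λ/4 = 0.11 m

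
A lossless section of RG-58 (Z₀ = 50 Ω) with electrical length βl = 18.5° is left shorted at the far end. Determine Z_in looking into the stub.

tan(βl) = 0.335
For a shorted stub, Z_in = jZ_0·tan(βl)

Z_in ≈ +j16.7 Ω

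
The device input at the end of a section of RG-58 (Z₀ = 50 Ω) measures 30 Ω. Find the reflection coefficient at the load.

Γ = (Z_L − Z_0)/(Z_L + Z_0) = (30 − 50)/(30 + 50) = -20/80

Γ = -0.25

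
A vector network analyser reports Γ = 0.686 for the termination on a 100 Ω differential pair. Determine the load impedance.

Z_L = Z_0·(1 + Γ)/(1 − Γ) = 100·(1.69)/(0.314)

Z_L ≈ 537 Ω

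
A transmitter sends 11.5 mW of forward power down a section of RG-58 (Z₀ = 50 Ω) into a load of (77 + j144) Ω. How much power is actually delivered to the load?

P_delivered ≈ 4.8 mW

|Γ| = |(27 + j144)/(127 + j144)| = 0.763
|Γ|² = 0.582
P_refl = |Γ|²·P_inc = 6.7 mW, P_del = (1 − |Γ|²)·P_inc = 4.8 mW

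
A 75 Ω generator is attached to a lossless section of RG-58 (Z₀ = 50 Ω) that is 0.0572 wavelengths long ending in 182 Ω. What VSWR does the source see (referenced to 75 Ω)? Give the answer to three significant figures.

VSWR ≈ 2.83

βl = 2π × 0.0572 = 20.6°
tan(βl) = 0.376
Z_in = Z_0·(Z_L + jZ_0·tanβl)/(Z_0 + jZ_L·tanβl) = 72.4 − j80.2 Ω
Γ_s = (Z_in − Z_s)/(Z_in + Z_s) = (-2.64 − j80.2)/(147 − j80.2), |Γ_s| = 0.478
VSWR = (1 + |Γ_s|)/(1 − |Γ_s|)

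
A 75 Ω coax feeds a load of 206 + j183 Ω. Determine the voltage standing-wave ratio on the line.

Γ = (Z_L − Z_0)/(Z_L + Z_0) = (131 + j183)/(281 + j183)
|Γ| = 225/335 = 0.671
VSWR = (1 + |Γ|)/(1 − |Γ|) = 1.67/0.329

VSWR ≈ 5.08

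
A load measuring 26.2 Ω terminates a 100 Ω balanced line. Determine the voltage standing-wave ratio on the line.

VSWR ≈ 3.82

For a purely resistive load, VSWR = R_L/Z_0 or Z_0/R_L (whichever > 1) = 100/26.2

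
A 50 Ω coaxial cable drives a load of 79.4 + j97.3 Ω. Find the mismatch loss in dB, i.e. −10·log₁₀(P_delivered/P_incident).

Γ = (29.4 + j97.3)/(129.4 + j97.3), |Γ| = 0.628
|Γ|² = 0.394, so P_del/P_inc = 1 − |Γ|² = 0.606
ML = −10·log₁₀(1 − |Γ|²)

mismatch loss ≈ 2.18 dB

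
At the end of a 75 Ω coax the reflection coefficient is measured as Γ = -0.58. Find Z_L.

Z_L = Z_0·(1 + Γ)/(1 − Γ) = 75·(0.42)/(1.58)

Z_L ≈ 19.9 Ω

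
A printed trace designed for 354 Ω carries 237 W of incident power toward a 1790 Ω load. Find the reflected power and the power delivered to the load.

Γ = (1790 − 354)/(1790 + 354) = 0.67
|Γ|² = 0.449
P_refl = |Γ|²·P_inc = 106 W, P_del = (1 − |Γ|²)·P_inc = 131 W

P_reflected ≈ 106 W; P_delivered ≈ 131 W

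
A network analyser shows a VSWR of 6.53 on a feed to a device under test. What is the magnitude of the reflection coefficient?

|Γ| ≈ 0.734

|Γ| = (S − 1)/(S + 1) = (6.53 − 1)/(6.53 + 1) = 5.53/7.53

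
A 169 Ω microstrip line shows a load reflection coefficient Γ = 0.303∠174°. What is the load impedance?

Z_L = Z_0·(1 + Γ)/(1 − Γ) = 169·(0.699 + j0.0317)/(1.3 − j0.0317)

Z_L ≈ 90.6 + j6.32 Ω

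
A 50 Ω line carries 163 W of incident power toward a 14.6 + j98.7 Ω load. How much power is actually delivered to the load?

|Γ| = |(-35.4 + j98.7)/(64.6 + j98.7)| = 0.889
|Γ|² = 0.79
P_refl = |Γ|²·P_inc = 129 W, P_del = (1 − |Γ|²)·P_inc = 34.2 W

P_delivered ≈ 34.2 W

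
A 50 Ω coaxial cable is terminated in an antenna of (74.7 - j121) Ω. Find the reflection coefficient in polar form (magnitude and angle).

Γ ≈ 0.711 ∠ -34.3°

Γ = (Z_L − Z_0)/(Z_L + Z_0) = (24.7 − j121)/(124.7 − j121)
|Γ| = 123/174 = 0.711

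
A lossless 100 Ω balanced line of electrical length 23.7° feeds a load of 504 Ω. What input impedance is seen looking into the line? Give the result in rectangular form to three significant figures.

Z_in ≈ 102 − j182 Ω

tan(βl) = tan(23.7°) = 0.439
Z_in = Z_0·(Z_L + jZ_0·tanβl)/(Z_0 + jZ_L·tanβl)
     = 100·(504 + j43.9)/(100 + j221)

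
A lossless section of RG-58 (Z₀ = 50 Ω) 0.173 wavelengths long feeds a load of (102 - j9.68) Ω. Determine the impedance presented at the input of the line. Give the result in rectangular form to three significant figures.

Z_in ≈ 27.8 − j16.5 Ω

βl = 2π × 0.173 = 62.3°
tan(βl) = tan(62.3°) = 1.9
Z_in = Z_0·(Z_L + jZ_0·tanβl)/(Z_0 + jZ_L·tanβl)
     = 50·(102 + j85.5)/(68.4 + j194)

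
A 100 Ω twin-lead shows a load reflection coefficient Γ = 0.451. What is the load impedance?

Z_L = Z_0·(1 + Γ)/(1 − Γ) = 100·(1.45)/(0.549)

Z_L ≈ 264 Ω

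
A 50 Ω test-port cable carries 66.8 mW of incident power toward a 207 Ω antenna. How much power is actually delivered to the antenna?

Γ = (207 − 50)/(207 + 50) = 0.611
|Γ|² = 0.373
P_refl = |Γ|²·P_inc = 24.9 mW, P_del = (1 − |Γ|²)·P_inc = 41.9 mW

P_delivered ≈ 41.9 mW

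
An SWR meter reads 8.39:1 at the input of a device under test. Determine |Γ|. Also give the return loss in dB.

|Γ| ≈ 0.787; return loss ≈ 2.08 dB

|Γ| = (S − 1)/(S + 1) = (8.39 − 1)/(8.39 + 1) = 7.39/9.39
RL = −20·log₁₀|Γ| = −20·log₁₀(0.787)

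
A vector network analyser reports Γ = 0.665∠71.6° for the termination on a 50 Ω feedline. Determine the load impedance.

Z_L ≈ 27.3 + j61.7 Ω

Z_L = Z_0·(1 + Γ)/(1 − Γ) = 50·(1.21 + j0.631)/(0.79 − j0.631)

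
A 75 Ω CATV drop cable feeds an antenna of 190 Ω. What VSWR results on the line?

VSWR ≈ 2.53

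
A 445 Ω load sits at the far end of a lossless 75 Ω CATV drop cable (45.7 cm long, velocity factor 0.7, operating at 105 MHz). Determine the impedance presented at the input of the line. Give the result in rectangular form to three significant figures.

λ = v/f = 0.7·c / 105 MHz = 2 m
βl = 2π·l/λ = 2π × 0.229 = 82.3°
tan(βl) = tan(82.3°) = 7.36
Z_in = Z_0·(Z_L + jZ_0·tanβl)/(Z_0 + jZ_L·tanβl)
     = 75·(445 + j552)/(75 + j3270)

Z_in ≈ 12.9 − j9.9 Ω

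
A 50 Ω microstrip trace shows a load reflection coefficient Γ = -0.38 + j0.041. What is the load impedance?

Z_L = Z_0·(1 + Γ)/(1 − Γ) = 50·(0.62 + j0.041)/(1.38 − j0.041)

Z_L ≈ 22.4 + j2.15 Ω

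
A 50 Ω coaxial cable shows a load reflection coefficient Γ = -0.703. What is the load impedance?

Z_L ≈ 8.72 Ω

Z_L = Z_0·(1 + Γ)/(1 − Γ) = 50·(0.297)/(1.7)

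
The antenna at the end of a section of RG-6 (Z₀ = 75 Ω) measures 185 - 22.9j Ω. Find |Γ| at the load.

|Γ| ≈ 0.43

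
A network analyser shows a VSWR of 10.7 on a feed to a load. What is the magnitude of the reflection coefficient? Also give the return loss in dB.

|Γ| ≈ 0.829; return loss ≈ 1.63 dB

|Γ| = (S − 1)/(S + 1) = (10.7 − 1)/(10.7 + 1) = 9.7/11.7
RL = −20·log₁₀|Γ| = −20·log₁₀(0.829)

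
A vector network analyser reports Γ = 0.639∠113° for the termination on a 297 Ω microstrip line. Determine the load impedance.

Z_L ≈ 92.1 + j183 Ω

Z_L = Z_0·(1 + Γ)/(1 − Γ) = 297·(0.75 + j0.588)/(1.25 − j0.588)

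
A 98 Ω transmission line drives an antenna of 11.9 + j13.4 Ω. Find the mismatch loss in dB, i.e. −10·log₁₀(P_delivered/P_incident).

Γ = (-86.1 + j13.4)/(109.9 + j13.4), |Γ| = 0.787
|Γ|² = 0.619, so P_del/P_inc = 1 − |Γ|² = 0.381
ML = −10·log₁₀(1 − |Γ|²)

mismatch loss ≈ 4.2 dB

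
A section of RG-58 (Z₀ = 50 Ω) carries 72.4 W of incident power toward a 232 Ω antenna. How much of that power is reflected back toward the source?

P_reflected ≈ 30.2 W

Γ = (232 − 50)/(232 + 50) = 0.645
|Γ|² = 0.417
P_refl = |Γ|²·P_inc = 30.2 W, P_del = (1 − |Γ|²)·P_inc = 42.2 W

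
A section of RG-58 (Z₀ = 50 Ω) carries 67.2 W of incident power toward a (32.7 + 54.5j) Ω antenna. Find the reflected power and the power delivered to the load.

P_reflected ≈ 22.4 W; P_delivered ≈ 44.8 W

|Γ| = |(-17.3 + j54.5)/(82.7 + j54.5)| = 0.577
|Γ|² = 0.333
P_refl = |Γ|²·P_inc = 22.4 W, P_del = (1 − |Γ|²)·P_inc = 44.8 W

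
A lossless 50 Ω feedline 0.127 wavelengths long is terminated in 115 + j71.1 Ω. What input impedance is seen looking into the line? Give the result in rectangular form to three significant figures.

βl = 2π × 0.127 = 45.7°
tan(βl) = tan(45.7°) = 1.03
Z_in = Z_0·(Z_L + jZ_0·tanβl)/(Z_0 + jZ_L·tanβl)
     = 50·(115 + j122)/(-22.9 + j118)

Z_in ≈ 40.9 − j56.7 Ω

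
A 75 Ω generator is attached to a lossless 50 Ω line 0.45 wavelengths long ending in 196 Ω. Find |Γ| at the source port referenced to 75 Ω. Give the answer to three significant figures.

βl = 2π × 0.45 = 162°
tan(βl) = -0.325
Z_in = Z_0·(Z_L + jZ_0·tanβl)/(Z_0 + jZ_L·tanβl) = 82.6 + j89 Ω
Γ_s = (Z_in − Z_s)/(Z_in + Z_s) = (7.64 + j89)/(158 + j89), |Γ_s| = 0.493

|Γ| ≈ 0.493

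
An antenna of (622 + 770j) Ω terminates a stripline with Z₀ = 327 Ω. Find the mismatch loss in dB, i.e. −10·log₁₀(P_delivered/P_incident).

Γ = (295 + j770)/(949 + j770), |Γ| = 0.675
|Γ|² = 0.455, so P_del/P_inc = 1 − |Γ|² = 0.545
ML = −10·log₁₀(1 − |Γ|²)

mismatch loss ≈ 2.64 dB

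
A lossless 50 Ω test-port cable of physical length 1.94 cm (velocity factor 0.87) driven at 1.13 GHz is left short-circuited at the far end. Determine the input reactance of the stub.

X_in ≈ 29.1 Ω (inductive)

λ = v/f = 0.87·c / 1.13 GHz = 0.231 m
βl = 2π·l/λ = 2π × 0.084 = 30.2°
tan(βl) = 0.583
For a short-circuited stub, Z_in = jZ_0·tan(βl)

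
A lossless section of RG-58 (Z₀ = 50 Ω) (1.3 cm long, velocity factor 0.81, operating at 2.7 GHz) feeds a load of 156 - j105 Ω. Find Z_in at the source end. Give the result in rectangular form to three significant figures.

λ = v/f = 0.81·c / 2.7 GHz = 0.09 m
βl = 2π·l/λ = 2π × 0.144 = 52°
tan(βl) = tan(52°) = 1.28
Z_in = Z_0·(Z_L + jZ_0·tanβl)/(Z_0 + jZ_L·tanβl)
     = 50·(156 − j41)/(184 + j200)

Z_in ≈ 13.9 − j26.2 Ω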